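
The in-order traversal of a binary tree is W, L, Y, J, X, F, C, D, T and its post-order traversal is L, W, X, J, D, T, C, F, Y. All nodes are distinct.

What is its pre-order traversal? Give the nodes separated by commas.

Y, W, L, F, J, X, C, T, D

The last element of post-order is the root; it splits in-order into left and right subtrees.
Root Y: left subtree has 2 nodes {W, L}, right has 6 {J, X, F, C, D, T}.
  Root W: left subtree has 0 nodes { }, right has 1 {L}.
  Root F: left subtree has 2 nodes {J, X}, right has 3 {C, D, T}.
    Root J: left subtree has 0 nodes { }, right has 1 {X}.
    Root C: left subtree has 0 nodes { }, right has 2 {D, T}.
      Root T: left subtree has 1 node {D}, right has 0 { }.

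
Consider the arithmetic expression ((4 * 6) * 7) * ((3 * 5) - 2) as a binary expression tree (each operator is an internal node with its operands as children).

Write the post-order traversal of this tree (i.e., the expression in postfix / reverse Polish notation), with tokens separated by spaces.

4 6 * 7 * 3 5 * 2 - *

Post-order on an expression tree gives postfix notation: for each operator, emit left operand, right operand, then the operator.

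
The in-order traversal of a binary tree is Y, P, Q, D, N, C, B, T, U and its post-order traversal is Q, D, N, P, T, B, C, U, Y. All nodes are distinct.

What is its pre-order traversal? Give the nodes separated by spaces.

Y U C P N D Q B T

The last element of post-order is the root; it splits in-order into left and right subtrees.
Root Y: left subtree has 0 nodes { }, right has 8 {P, Q, D, N, C, B, T, U}.
  Root U: left subtree has 7 nodes {P, Q, D, N, C, B, T}, right has 0 { }.
    Root C: left subtree has 4 nodes {P, Q, D, N}, right has 2 {B, T}.
      Root P: left subtree has 0 nodes { }, right has 3 {Q, D, N}.
        Root N: left subtree has 2 nodes {Q, D}, right has 0 { }.
          Root D: left subtree has 1 node {Q}, right has 0 { }.
      Root B: left subtree has 0 nodes { }, right has 1 {T}.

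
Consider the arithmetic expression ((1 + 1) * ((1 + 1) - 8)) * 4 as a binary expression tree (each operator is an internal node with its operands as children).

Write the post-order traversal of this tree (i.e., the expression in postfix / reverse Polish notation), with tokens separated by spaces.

1 1 + 1 1 + 8 - * 4 *

Post-order on an expression tree gives postfix notation: for each operator, emit left operand, right operand, then the operator.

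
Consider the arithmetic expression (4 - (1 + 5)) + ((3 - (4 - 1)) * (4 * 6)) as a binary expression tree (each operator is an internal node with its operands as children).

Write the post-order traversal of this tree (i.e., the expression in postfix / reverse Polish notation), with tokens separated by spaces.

Post-order on an expression tree gives postfix notation: for each operator, emit left operand, right operand, then the operator.

4 1 5 + - 3 4 1 - - 4 6 * * +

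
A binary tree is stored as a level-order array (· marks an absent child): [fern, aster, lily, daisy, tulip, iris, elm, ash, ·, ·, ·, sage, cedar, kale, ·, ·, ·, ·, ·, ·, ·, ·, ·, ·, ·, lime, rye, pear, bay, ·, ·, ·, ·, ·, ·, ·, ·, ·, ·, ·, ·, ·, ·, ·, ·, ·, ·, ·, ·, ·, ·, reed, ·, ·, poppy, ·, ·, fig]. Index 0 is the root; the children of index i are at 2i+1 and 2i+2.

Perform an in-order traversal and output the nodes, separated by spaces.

In-order visits the left subtree, then the node, then the right subtree.
At fern: go left to aster.
  At aster: go left to daisy.
    At daisy: go left to ash.
      ash is a leaf — visit ash.
    Visit daisy.
    At daisy: no right child.
  Visit aster.
  At aster: go right to tulip.
    tulip is a leaf — visit tulip.
Visit fern.
At fern: go right to lily.
  At lily: go left to iris.
    At iris: go left to sage.
      sage is a leaf — visit sage.
    Visit iris.
    At iris: go right to cedar.
      At cedar: go left to lime.
        At lime: go left to reed.
          reed is a leaf — visit reed.
        Visit lime.
        At lime: no right child.
      Visit cedar.
      At cedar: go right to rye.
        At rye: no left child.
        Visit rye.
        At rye: go right to poppy.
          poppy is a leaf — visit poppy.
  Visit lily.
  At lily: go right to elm.
    At elm: go left to kale.
      At kale: go left to pear.
        pear is a leaf — visit pear.
      Visit kale.
      At kale: go right to bay.
        At bay: go left to fig.
          fig is a leaf — visit fig.
        Visit bay.
        At bay: no right child.
    Visit elm.
    At elm: no right child.

ash daisy aster tulip fern sage iris reed lime cedar rye poppy lily pear kale fig bay elm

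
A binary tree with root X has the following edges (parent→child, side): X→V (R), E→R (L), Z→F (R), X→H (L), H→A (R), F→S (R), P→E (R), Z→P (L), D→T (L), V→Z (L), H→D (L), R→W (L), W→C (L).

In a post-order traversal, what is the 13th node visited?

V

Post-order visits the left subtree, then the right subtree, then the node.
At X: go left to H.
  At H: go left to D.
    At D: go left to T.
      T is a leaf — visit T.
    At D: no right child.
    Visit D.
  At H: go right to A.
    A is a leaf — visit A.
  Visit H.
At X: go right to V.
  At V: go left to Z.
    At Z: go left to P.
      At P: no left child.
      At P: go right to E.
        At E: go left to R.
          At R: go left to W.
            At W: go left to C.
              C is a leaf — visit C.
            At W: no right child.
            Visit W.
          At R: no right child.
          Visit R.
        At E: no right child.
        Visit E.
      Visit P.
    At Z: go right to F.
      At F: no left child.
      At F: go right to S.
        S is a leaf — visit S.
      Visit F.
    Visit Z.
  At V: no right child.
  Visit V.
Visit X.
Full post-order sequence: T, D, A, H, C, W, R, E, P, S, F, Z, V, X.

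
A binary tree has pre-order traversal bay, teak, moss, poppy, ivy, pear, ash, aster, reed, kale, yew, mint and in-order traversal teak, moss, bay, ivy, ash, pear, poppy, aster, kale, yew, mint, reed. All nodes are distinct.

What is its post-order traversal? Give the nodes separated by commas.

moss, teak, ash, pear, ivy, mint, yew, kale, reed, aster, poppy, bay

The first element of pre-order is the root; it splits in-order into left and right subtrees.
Root bay: left subtree has 2 nodes {teak, moss}, right has 9 {ivy, ash, pear, poppy, aster, kale, yew, mint, reed}.
  Root teak: left subtree has 0 nodes { }, right has 1 {moss}.
  Root poppy: left subtree has 3 nodes {ivy, ash, pear}, right has 5 {aster, kale, yew, mint, reed}.
    Root ivy: left subtree has 0 nodes { }, right has 2 {ash, pear}.
      Root pear: left subtree has 1 node {ash}, right has 0 { }.
    Root aster: left subtree has 0 nodes { }, right has 4 {kale, yew, mint, reed}.
      Root reed: left subtree has 3 nodes {kale, yew, mint}, right has 0 { }.
        Root kale: left subtree has 0 nodes { }, right has 2 {yew, mint}.
          Root yew: left subtree has 0 nodes { }, right has 1 {mint}.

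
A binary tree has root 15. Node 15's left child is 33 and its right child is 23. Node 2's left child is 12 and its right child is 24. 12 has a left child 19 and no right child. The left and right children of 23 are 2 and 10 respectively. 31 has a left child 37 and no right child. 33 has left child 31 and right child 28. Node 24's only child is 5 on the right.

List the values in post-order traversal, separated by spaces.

37 31 28 33 19 12 5 24 2 10 23 15

Post-order visits the left subtree, then the right subtree, then the node.
At 15: go left to 33.
  At 33: go left to 31.
    At 31: go left to 37.
      37 is a leaf — visit 37.
    At 31: no right child.
    Visit 31.
  At 33: go right to 28.
    28 is a leaf — visit 28.
  Visit 33.
At 15: go right to 23.
  At 23: go left to 2.
    At 2: go left to 12.
      At 12: go left to 19.
        19 is a leaf — visit 19.
      At 12: no right child.
      Visit 12.
    At 2: go right to 24.
      At 24: no left child.
      At 24: go right to 5.
        5 is a leaf — visit 5.
      Visit 24.
    Visit 2.
  At 23: go right to 10.
    10 is a leaf — visit 10.
  Visit 23.
Visit 15.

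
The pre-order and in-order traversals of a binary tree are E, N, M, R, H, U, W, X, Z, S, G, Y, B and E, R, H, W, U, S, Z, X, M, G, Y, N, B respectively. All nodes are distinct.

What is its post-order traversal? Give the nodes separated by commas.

W, S, Z, X, U, H, R, Y, G, M, B, N, E

The first element of pre-order is the root; it splits in-order into left and right subtrees.
Root E: left subtree has 0 nodes { }, right has 12 {R, H, W, U, S, Z, X, M, G, Y, N, B}.
  Root N: left subtree has 10 nodes {R, H, W, U, S, Z, X, M, G, Y}, right has 1 {B}.
    Root M: left subtree has 7 nodes {R, H, W, U, S, Z, X}, right has 2 {G, Y}.
      Root R: left subtree has 0 nodes { }, right has 6 {H, W, U, S, Z, X}.
        Root H: left subtree has 0 nodes { }, right has 5 {W, U, S, Z, X}.
          Root U: left subtree has 1 node {W}, right has 3 {S, Z, X}.
            Root X: left subtree has 2 nodes {S, Z}, right has 0 { }.
              Root Z: left subtree has 1 node {S}, right has 0 { }.
      Root G: left subtree has 0 nodes { }, right has 1 {Y}.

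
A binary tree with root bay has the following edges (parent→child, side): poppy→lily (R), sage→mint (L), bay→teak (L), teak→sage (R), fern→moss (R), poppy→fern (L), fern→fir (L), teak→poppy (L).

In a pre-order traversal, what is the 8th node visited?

sage

Pre-order visits the node, then its left subtree, then its right subtree.
Visit bay.
At bay: go left to teak.
  Visit teak.
  At teak: go left to poppy.
    Visit poppy.
    At poppy: go left to fern.
      Visit fern.
      At fern: go left to fir.
        fir is a leaf — visit fir.
      At fern: go right to moss.
        moss is a leaf — visit moss.
    At poppy: go right to lily.
      lily is a leaf — visit lily.
  At teak: go right to sage.
    Visit sage.
    At sage: go left to mint.
      mint is a leaf — visit mint.
    At sage: no right child.
At bay: no right child.
Full pre-order sequence: bay, teak, poppy, fern, fir, moss, lily, sage, mint.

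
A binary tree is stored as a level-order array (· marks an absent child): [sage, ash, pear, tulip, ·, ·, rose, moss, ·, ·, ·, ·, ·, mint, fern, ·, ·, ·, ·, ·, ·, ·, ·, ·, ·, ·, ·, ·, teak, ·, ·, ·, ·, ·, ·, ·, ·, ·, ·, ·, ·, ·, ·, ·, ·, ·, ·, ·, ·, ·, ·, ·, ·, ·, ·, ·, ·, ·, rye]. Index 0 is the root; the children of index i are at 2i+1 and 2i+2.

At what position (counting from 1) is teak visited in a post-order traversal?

Post-order visits the left subtree, then the right subtree, then the node.
At sage: go left to ash.
  At ash: go left to tulip.
    At tulip: go left to moss.
      moss is a leaf — visit moss.
    At tulip: no right child.
    Visit tulip.
  At ash: no right child.
  Visit ash.
At sage: go right to pear.
  At pear: no left child.
  At pear: go right to rose.
    At rose: go left to mint.
      At mint: no left child.
      At mint: go right to teak.
        At teak: no left child.
        At teak: go right to rye.
          rye is a leaf — visit rye.
        Visit teak.
      Visit mint.
    At rose: go right to fern.
      fern is a leaf — visit fern.
    Visit rose.
  Visit pear.
Visit sage.
Full post-order sequence: moss, tulip, ash, rye, teak, mint, fern, rose, pear, sage.

5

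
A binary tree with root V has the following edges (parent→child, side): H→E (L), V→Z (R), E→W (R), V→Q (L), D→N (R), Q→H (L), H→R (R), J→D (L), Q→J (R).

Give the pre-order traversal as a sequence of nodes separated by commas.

Pre-order visits the node, then its left subtree, then its right subtree.
Visit V.
At V: go left to Q.
  Visit Q.
  At Q: go left to H.
    Visit H.
    At H: go left to E.
      Visit E.
      At E: no left child.
      At E: go right to W.
        W is a leaf — visit W.
    At H: go right to R.
      R is a leaf — visit R.
  At Q: go right to J.
    Visit J.
    At J: go left to D.
      Visit D.
      At D: no left child.
      At D: go right to N.
        N is a leaf — visit N.
    At J: no right child.
At V: go right to Z.
  Z is a leaf — visit Z.

V, Q, H, E, W, R, J, D, N, Z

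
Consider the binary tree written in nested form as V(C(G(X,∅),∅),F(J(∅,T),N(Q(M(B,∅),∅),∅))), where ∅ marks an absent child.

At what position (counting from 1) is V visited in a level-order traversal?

Level-order visits nodes level by level from the root, left to right within each level.
Level 0: V
Level 1: C, F
Level 2: G, J, N
Level 3: X, T, Q
Level 4: M
Level 5: B
Full level-order sequence: V, C, F, G, J, N, X, T, Q, M, B.

1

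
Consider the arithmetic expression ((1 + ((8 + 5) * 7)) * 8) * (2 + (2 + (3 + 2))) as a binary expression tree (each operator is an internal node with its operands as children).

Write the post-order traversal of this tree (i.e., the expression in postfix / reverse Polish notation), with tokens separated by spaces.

1 8 5 + 7 * + 8 * 2 2 3 2 + + + *

Post-order on an expression tree gives postfix notation: for each operator, emit left operand, right operand, then the operator.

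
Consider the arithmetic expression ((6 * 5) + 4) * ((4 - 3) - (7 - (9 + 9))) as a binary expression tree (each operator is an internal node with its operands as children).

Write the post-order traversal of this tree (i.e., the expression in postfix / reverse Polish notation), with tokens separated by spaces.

6 5 * 4 + 4 3 - 7 9 9 + - - *

Post-order on an expression tree gives postfix notation: for each operator, emit left operand, right operand, then the operator.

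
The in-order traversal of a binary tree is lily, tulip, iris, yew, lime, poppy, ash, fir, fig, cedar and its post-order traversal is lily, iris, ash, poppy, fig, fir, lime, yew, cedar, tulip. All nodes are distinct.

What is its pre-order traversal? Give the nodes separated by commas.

tulip, lily, cedar, yew, iris, lime, fir, poppy, ash, fig

The last element of post-order is the root; it splits in-order into left and right subtrees.
Root tulip: left subtree has 1 node {lily}, right has 8 {iris, yew, lime, poppy, ash, fir, fig, cedar}.
  Root cedar: left subtree has 7 nodes {iris, yew, lime, poppy, ash, fir, fig}, right has 0 { }.
    Root yew: left subtree has 1 node {iris}, right has 5 {lime, poppy, ash, fir, fig}.
      Root lime: left subtree has 0 nodes { }, right has 4 {poppy, ash, fir, fig}.
        Root fir: left subtree has 2 nodes {poppy, ash}, right has 1 {fig}.
          Root poppy: left subtree has 0 nodes { }, right has 1 {ash}.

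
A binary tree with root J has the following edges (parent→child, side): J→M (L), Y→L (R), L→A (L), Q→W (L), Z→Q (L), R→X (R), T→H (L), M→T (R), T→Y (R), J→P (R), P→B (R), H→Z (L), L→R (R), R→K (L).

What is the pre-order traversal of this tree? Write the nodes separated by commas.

Pre-order visits the node, then its left subtree, then its right subtree.
Visit J.
At J: go left to M.
  Visit M.
  At M: no left child.
  At M: go right to T.
    Visit T.
    At T: go left to H.
      Visit H.
      At H: go left to Z.
        Visit Z.
        At Z: go left to Q.
          Visit Q.
          At Q: go left to W.
            W is a leaf — visit W.
          At Q: no right child.
        At Z: no right child.
      At H: no right child.
    At T: go right to Y.
      Visit Y.
      At Y: no left child.
      At Y: go right to L.
        Visit L.
        At L: go left to A.
          A is a leaf — visit A.
        At L: go right to R.
          Visit R.
          At R: go left to K.
            K is a leaf — visit K.
          At R: go right to X.
            X is a leaf — visit X.
At J: go right to P.
  Visit P.
  At P: no left child.
  At P: go right to B.
    B is a leaf — visit B.

J, M, T, H, Z, Q, W, Y, L, A, R, K, X, P, B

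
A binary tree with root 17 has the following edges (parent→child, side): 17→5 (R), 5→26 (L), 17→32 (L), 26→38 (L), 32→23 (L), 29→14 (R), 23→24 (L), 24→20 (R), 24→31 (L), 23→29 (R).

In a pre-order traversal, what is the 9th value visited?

Pre-order visits the node, then its left subtree, then its right subtree.
Visit 17.
At 17: go left to 32.
  Visit 32.
  At 32: go left to 23.
    Visit 23.
    At 23: go left to 24.
      Visit 24.
      At 24: go left to 31.
        31 is a leaf — visit 31.
      At 24: go right to 20.
        20 is a leaf — visit 20.
    At 23: go right to 29.
      Visit 29.
      At 29: no left child.
      At 29: go right to 14.
        14 is a leaf — visit 14.
  At 32: no right child.
At 17: go right to 5.
  Visit 5.
  At 5: go left to 26.
    Visit 26.
    At 26: go left to 38.
      38 is a leaf — visit 38.
    At 26: no right child.
  At 5: no right child.
Full pre-order sequence: 17, 32, 23, 24, 31, 20, 29, 14, 5, 26, 38.

5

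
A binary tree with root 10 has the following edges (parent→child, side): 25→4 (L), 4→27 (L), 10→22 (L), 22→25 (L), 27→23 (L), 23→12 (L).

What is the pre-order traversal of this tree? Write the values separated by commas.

10, 22, 25, 4, 27, 23, 12

Pre-order visits the node, then its left subtree, then its right subtree.
Visit 10.
At 10: go left to 22.
  Visit 22.
  At 22: go left to 25.
    Visit 25.
    At 25: go left to 4.
      Visit 4.
      At 4: go left to 27.
        Visit 27.
        At 27: go left to 23.
          Visit 23.
          At 23: go left to 12.
            12 is a leaf — visit 12.
          At 23: no right child.
        At 27: no right child.
      At 4: no right child.
    At 25: no right child.
  At 22: no right child.
At 10: no right child.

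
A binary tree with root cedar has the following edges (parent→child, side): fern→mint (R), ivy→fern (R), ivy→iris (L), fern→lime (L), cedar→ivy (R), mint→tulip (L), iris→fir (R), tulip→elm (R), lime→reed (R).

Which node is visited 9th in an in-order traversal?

In-order visits the left subtree, then the node, then the right subtree.
At cedar: no left child.
Visit cedar.
At cedar: go right to ivy.
  At ivy: go left to iris.
    At iris: no left child.
    Visit iris.
    At iris: go right to fir.
      fir is a leaf — visit fir.
  Visit ivy.
  At ivy: go right to fern.
    At fern: go left to lime.
      At lime: no left child.
      Visit lime.
      At lime: go right to reed.
        reed is a leaf — visit reed.
    Visit fern.
    At fern: go right to mint.
      At mint: go left to tulip.
        At tulip: no left child.
        Visit tulip.
        At tulip: go right to elm.
          elm is a leaf — visit elm.
      Visit mint.
      At mint: no right child.
Full in-order sequence: cedar, iris, fir, ivy, lime, reed, fern, tulip, elm, mint.

elm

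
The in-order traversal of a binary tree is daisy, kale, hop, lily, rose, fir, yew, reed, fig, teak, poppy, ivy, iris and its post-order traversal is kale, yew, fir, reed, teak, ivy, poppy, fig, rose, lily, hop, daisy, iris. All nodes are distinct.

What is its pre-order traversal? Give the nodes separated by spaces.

The last element of post-order is the root; it splits in-order into left and right subtrees.
Root iris: left subtree has 12 nodes {daisy, kale, hop, lily, rose, fir, yew, reed, fig, teak, poppy, ivy}, right has 0 { }.
  Root daisy: left subtree has 0 nodes { }, right has 11 {kale, hop, lily, rose, fir, yew, reed, fig, teak, poppy, ivy}.
    Root hop: left subtree has 1 node {kale}, right has 9 {lily, rose, fir, yew, reed, fig, teak, poppy, ivy}.
      Root lily: left subtree has 0 nodes { }, right has 8 {rose, fir, yew, reed, fig, teak, poppy, ivy}.
        Root rose: left subtree has 0 nodes { }, right has 7 {fir, yew, reed, fig, teak, poppy, ivy}.
          Root fig: left subtree has 3 nodes {fir, yew, reed}, right has 3 {teak, poppy, ivy}.
            Root reed: left subtree has 2 nodes {fir, yew}, right has 0 { }.
              Root fir: left subtree has 0 nodes { }, right has 1 {yew}.
            Root poppy: left subtree has 1 node {teak}, right has 1 {ivy}.

iris daisy hop kale lily rose fig reed fir yew poppy teak ivy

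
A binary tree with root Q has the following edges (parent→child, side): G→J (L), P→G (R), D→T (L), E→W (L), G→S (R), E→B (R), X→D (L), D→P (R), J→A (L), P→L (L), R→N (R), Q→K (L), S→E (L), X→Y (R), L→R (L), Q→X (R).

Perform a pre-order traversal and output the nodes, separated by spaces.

Pre-order visits the node, then its left subtree, then its right subtree.
Visit Q.
At Q: go left to K.
  K is a leaf — visit K.
At Q: go right to X.
  Visit X.
  At X: go left to D.
    Visit D.
    At D: go left to T.
      T is a leaf — visit T.
    At D: go right to P.
      Visit P.
      At P: go left to L.
        Visit L.
        At L: go left to R.
          Visit R.
          At R: no left child.
          At R: go right to N.
            N is a leaf — visit N.
        At L: no right child.
      At P: go right to G.
        Visit G.
        At G: go left to J.
          Visit J.
          At J: go left to A.
            A is a leaf — visit A.
          At J: no right child.
        At G: go right to S.
          Visit S.
          At S: go left to E.
            Visit E.
            At E: go left to W.
              W is a leaf — visit W.
            At E: go right to B.
              B is a leaf — visit B.
          At S: no right child.
  At X: go right to Y.
    Y is a leaf — visit Y.

Q K X D T P L R N G J A S E W B Y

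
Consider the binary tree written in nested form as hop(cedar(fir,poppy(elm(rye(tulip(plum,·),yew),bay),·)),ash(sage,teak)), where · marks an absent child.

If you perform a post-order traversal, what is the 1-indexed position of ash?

12

Post-order visits the left subtree, then the right subtree, then the node.
At hop: go left to cedar.
  At cedar: go left to fir.
    fir is a leaf — visit fir.
  At cedar: go right to poppy.
    At poppy: go left to elm.
      At elm: go left to rye.
        At rye: go left to tulip.
          At tulip: go left to plum.
            plum is a leaf — visit plum.
          At tulip: no right child.
          Visit tulip.
        At rye: go right to yew.
          yew is a leaf — visit yew.
        Visit rye.
      At elm: go right to bay.
        bay is a leaf — visit bay.
      Visit elm.
    At poppy: no right child.
    Visit poppy.
  Visit cedar.
At hop: go right to ash.
  At ash: go left to sage.
    sage is a leaf — visit sage.
  At ash: go right to teak.
    teak is a leaf — visit teak.
  Visit ash.
Visit hop.
Full post-order sequence: fir, plum, tulip, yew, rye, bay, elm, poppy, cedar, sage, teak, ash, hop.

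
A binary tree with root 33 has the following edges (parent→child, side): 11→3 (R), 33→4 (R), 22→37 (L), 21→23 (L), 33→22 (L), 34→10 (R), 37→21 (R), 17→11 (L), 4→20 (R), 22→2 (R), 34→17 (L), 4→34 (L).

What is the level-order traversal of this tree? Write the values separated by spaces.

33 22 4 37 2 34 20 21 17 10 23 11 3

Level-order visits nodes level by level from the root, left to right within each level.
Level 0: 33
Level 1: 22, 4
Level 2: 37, 2, 34, 20
Level 3: 21, 17, 10
Level 4: 23, 11
Level 5: 3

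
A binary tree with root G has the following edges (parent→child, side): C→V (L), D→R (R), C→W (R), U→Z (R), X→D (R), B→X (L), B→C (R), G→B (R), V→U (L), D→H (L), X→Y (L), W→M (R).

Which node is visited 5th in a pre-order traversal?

Pre-order visits the node, then its left subtree, then its right subtree.
Visit G.
At G: no left child.
At G: go right to B.
  Visit B.
  At B: go left to X.
    Visit X.
    At X: go left to Y.
      Y is a leaf — visit Y.
    At X: go right to D.
      Visit D.
      At D: go left to H.
        H is a leaf — visit H.
      At D: go right to R.
        R is a leaf — visit R.
  At B: go right to C.
    Visit C.
    At C: go left to V.
      Visit V.
      At V: go left to U.
        Visit U.
        At U: no left child.
        At U: go right to Z.
          Z is a leaf — visit Z.
      At V: no right child.
    At C: go right to W.
      Visit W.
      At W: no left child.
      At W: go right to M.
        M is a leaf — visit M.
Full pre-order sequence: G, B, X, Y, D, H, R, C, V, U, Z, W, M.

D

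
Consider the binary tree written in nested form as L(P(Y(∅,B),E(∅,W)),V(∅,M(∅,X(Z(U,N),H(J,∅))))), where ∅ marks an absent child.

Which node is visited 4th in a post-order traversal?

E

Post-order visits the left subtree, then the right subtree, then the node.
At L: go left to P.
  At P: go left to Y.
    At Y: no left child.
    At Y: go right to B.
      B is a leaf — visit B.
    Visit Y.
  At P: go right to E.
    At E: no left child.
    At E: go right to W.
      W is a leaf — visit W.
    Visit E.
  Visit P.
At L: go right to V.
  At V: no left child.
  At V: go right to M.
    At M: no left child.
    At M: go right to X.
      At X: go left to Z.
        At Z: go left to U.
          U is a leaf — visit U.
        At Z: go right to N.
          N is a leaf — visit N.
        Visit Z.
      At X: go right to H.
        At H: go left to J.
          J is a leaf — visit J.
        At H: no right child.
        Visit H.
      Visit X.
    Visit M.
  Visit V.
Visit L.
Full post-order sequence: B, Y, W, E, P, U, N, Z, J, H, X, M, V, L.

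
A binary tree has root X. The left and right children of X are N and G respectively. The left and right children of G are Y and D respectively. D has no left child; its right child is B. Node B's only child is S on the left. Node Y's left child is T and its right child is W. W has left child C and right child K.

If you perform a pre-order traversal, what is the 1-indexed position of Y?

Pre-order visits the node, then its left subtree, then its right subtree.
Visit X.
At X: go left to N.
  N is a leaf — visit N.
At X: go right to G.
  Visit G.
  At G: go left to Y.
    Visit Y.
    At Y: go left to T.
      T is a leaf — visit T.
    At Y: go right to W.
      Visit W.
      At W: go left to C.
        C is a leaf — visit C.
      At W: go right to K.
        K is a leaf — visit K.
  At G: go right to D.
    Visit D.
    At D: no left child.
    At D: go right to B.
      Visit B.
      At B: go left to S.
        S is a leaf — visit S.
      At B: no right child.
Full pre-order sequence: X, N, G, Y, T, W, C, K, D, B, S.

4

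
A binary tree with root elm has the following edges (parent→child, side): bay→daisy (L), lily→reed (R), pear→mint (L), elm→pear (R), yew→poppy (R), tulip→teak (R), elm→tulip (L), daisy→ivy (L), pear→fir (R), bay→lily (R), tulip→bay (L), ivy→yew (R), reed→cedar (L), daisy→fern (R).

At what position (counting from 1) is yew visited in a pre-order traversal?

6

Pre-order visits the node, then its left subtree, then its right subtree.
Visit elm.
At elm: go left to tulip.
  Visit tulip.
  At tulip: go left to bay.
    Visit bay.
    At bay: go left to daisy.
      Visit daisy.
      At daisy: go left to ivy.
        Visit ivy.
        At ivy: no left child.
        At ivy: go right to yew.
          Visit yew.
          At yew: no left child.
          At yew: go right to poppy.
            poppy is a leaf — visit poppy.
      At daisy: go right to fern.
        fern is a leaf — visit fern.
    At bay: go right to lily.
      Visit lily.
      At lily: no left child.
      At lily: go right to reed.
        Visit reed.
        At reed: go left to cedar.
          cedar is a leaf — visit cedar.
        At reed: no right child.
  At tulip: go right to teak.
    teak is a leaf — visit teak.
At elm: go right to pear.
  Visit pear.
  At pear: go left to mint.
    mint is a leaf — visit mint.
  At pear: go right to fir.
    fir is a leaf — visit fir.
Full pre-order sequence: elm, tulip, bay, daisy, ivy, yew, poppy, fern, lily, reed, cedar, teak, pear, mint, fir.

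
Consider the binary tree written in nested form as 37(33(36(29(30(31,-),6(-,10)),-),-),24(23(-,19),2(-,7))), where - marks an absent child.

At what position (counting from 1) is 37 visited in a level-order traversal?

1

Level-order visits nodes level by level from the root, left to right within each level.
Level 0: 37
Level 1: 33, 24
Level 2: 36, 23, 2
Level 3: 29, 19, 7
Level 4: 30, 6
Level 5: 31, 10
Full level-order sequence: 37, 33, 24, 36, 23, 2, 29, 19, 7, 30, 6, 31, 10.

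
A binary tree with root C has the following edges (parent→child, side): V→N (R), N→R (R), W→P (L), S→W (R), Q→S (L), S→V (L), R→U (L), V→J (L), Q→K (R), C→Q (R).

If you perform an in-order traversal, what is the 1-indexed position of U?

5

In-order visits the left subtree, then the node, then the right subtree.
At C: no left child.
Visit C.
At C: go right to Q.
  At Q: go left to S.
    At S: go left to V.
      At V: go left to J.
        J is a leaf — visit J.
      Visit V.
      At V: go right to N.
        At N: no left child.
        Visit N.
        At N: go right to R.
          At R: go left to U.
            U is a leaf — visit U.
          Visit R.
          At R: no right child.
    Visit S.
    At S: go right to W.
      At W: go left to P.
        P is a leaf — visit P.
      Visit W.
      At W: no right child.
  Visit Q.
  At Q: go right to K.
    K is a leaf — visit K.
Full in-order sequence: C, J, V, N, U, R, S, P, W, Q, K.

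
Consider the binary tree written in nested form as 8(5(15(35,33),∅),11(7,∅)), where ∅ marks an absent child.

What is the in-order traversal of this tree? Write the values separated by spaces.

35 15 33 5 8 7 11

In-order visits the left subtree, then the node, then the right subtree.
At 8: go left to 5.
  At 5: go left to 15.
    At 15: go left to 35.
      35 is a leaf — visit 35.
    Visit 15.
    At 15: go right to 33.
      33 is a leaf — visit 33.
  Visit 5.
  At 5: no right child.
Visit 8.
At 8: go right to 11.
  At 11: go left to 7.
    7 is a leaf — visit 7.
  Visit 11.
  At 11: no right child.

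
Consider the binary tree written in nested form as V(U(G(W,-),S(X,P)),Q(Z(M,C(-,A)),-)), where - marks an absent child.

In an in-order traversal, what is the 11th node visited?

In-order visits the left subtree, then the node, then the right subtree.
At V: go left to U.
  At U: go left to G.
    At G: go left to W.
      W is a leaf — visit W.
    Visit G.
    At G: no right child.
  Visit U.
  At U: go right to S.
    At S: go left to X.
      X is a leaf — visit X.
    Visit S.
    At S: go right to P.
      P is a leaf — visit P.
Visit V.
At V: go right to Q.
  At Q: go left to Z.
    At Z: go left to M.
      M is a leaf — visit M.
    Visit Z.
    At Z: go right to C.
      At C: no left child.
      Visit C.
      At C: go right to A.
        A is a leaf — visit A.
  Visit Q.
  At Q: no right child.
Full in-order sequence: W, G, U, X, S, P, V, M, Z, C, A, Q.

A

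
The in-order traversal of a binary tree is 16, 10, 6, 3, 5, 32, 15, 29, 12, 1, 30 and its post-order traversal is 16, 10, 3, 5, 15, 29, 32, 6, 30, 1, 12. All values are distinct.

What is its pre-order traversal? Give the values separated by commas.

The last element of post-order is the root; it splits in-order into left and right subtrees.
Root 12: left subtree has 8 nodes {16, 10, 6, 3, 5, 32, 15, 29}, right has 2 {1, 30}.
  Root 6: left subtree has 2 nodes {16, 10}, right has 5 {3, 5, 32, 15, 29}.
    Root 10: left subtree has 1 node {16}, right has 0 { }.
    Root 32: left subtree has 2 nodes {3, 5}, right has 2 {15, 29}.
      Root 5: left subtree has 1 node {3}, right has 0 { }.
      Root 29: left subtree has 1 node {15}, right has 0 { }.
  Root 1: left subtree has 0 nodes { }, right has 1 {30}.

12, 6, 10, 16, 32, 5, 3, 29, 15, 1, 30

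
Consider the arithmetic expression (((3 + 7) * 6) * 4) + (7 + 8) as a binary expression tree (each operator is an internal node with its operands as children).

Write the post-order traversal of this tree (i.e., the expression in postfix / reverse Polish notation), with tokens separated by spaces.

3 7 + 6 * 4 * 7 8 + +

Post-order on an expression tree gives postfix notation: for each operator, emit left operand, right operand, then the operator.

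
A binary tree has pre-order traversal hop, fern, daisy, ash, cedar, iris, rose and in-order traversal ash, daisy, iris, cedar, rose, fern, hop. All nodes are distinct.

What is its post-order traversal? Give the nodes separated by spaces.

The first element of pre-order is the root; it splits in-order into left and right subtrees.
Root hop: left subtree has 6 nodes {ash, daisy, iris, cedar, rose, fern}, right has 0 { }.
  Root fern: left subtree has 5 nodes {ash, daisy, iris, cedar, rose}, right has 0 { }.
    Root daisy: left subtree has 1 node {ash}, right has 3 {iris, cedar, rose}.
      Root cedar: left subtree has 1 node {iris}, right has 1 {rose}.

ash iris rose cedar daisy fern hop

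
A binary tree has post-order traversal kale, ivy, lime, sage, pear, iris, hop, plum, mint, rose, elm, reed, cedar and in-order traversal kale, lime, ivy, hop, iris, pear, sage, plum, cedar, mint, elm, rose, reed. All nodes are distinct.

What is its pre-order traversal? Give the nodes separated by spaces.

cedar plum hop lime kale ivy iris pear sage reed elm mint rose

The last element of post-order is the root; it splits in-order into left and right subtrees.
Root cedar: left subtree has 8 nodes {kale, lime, ivy, hop, iris, pear, sage, plum}, right has 4 {mint, elm, rose, reed}.
  Root plum: left subtree has 7 nodes {kale, lime, ivy, hop, iris, pear, sage}, right has 0 { }.
    Root hop: left subtree has 3 nodes {kale, lime, ivy}, right has 3 {iris, pear, sage}.
      Root lime: left subtree has 1 node {kale}, right has 1 {ivy}.
      Root iris: left subtree has 0 nodes { }, right has 2 {pear, sage}.
        Root pear: left subtree has 0 nodes { }, right has 1 {sage}.
  Root reed: left subtree has 3 nodes {mint, elm, rose}, right has 0 { }.
    Root elm: left subtree has 1 node {mint}, right has 1 {rose}.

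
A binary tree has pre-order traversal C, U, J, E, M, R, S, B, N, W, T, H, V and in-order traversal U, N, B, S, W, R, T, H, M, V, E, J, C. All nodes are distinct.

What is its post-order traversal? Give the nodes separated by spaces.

N B W S H T R V M E J U C

The first element of pre-order is the root; it splits in-order into left and right subtrees.
Root C: left subtree has 12 nodes {U, N, B, S, W, R, T, H, M, V, E, J}, right has 0 { }.
  Root U: left subtree has 0 nodes { }, right has 11 {N, B, S, W, R, T, H, M, V, E, J}.
    Root J: left subtree has 10 nodes {N, B, S, W, R, T, H, M, V, E}, right has 0 { }.
      Root E: left subtree has 9 nodes {N, B, S, W, R, T, H, M, V}, right has 0 { }.
        Root M: left subtree has 7 nodes {N, B, S, W, R, T, H}, right has 1 {V}.
          Root R: left subtree has 4 nodes {N, B, S, W}, right has 2 {T, H}.
            Root S: left subtree has 2 nodes {N, B}, right has 1 {W}.
              Root B: left subtree has 1 node {N}, right has 0 { }.
            Root T: left subtree has 0 nodes { }, right has 1 {H}.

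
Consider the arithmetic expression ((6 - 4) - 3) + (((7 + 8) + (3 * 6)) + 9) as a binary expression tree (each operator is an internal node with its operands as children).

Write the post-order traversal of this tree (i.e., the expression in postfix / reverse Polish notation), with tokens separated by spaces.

Post-order on an expression tree gives postfix notation: for each operator, emit left operand, right operand, then the operator.

6 4 - 3 - 7 8 + 3 6 * + 9 + +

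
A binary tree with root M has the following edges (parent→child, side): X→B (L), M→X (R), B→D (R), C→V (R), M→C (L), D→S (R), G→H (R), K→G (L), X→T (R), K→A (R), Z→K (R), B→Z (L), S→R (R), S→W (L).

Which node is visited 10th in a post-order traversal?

S

Post-order visits the left subtree, then the right subtree, then the node.
At M: go left to C.
  At C: no left child.
  At C: go right to V.
    V is a leaf — visit V.
  Visit C.
At M: go right to X.
  At X: go left to B.
    At B: go left to Z.
      At Z: no left child.
      At Z: go right to K.
        At K: go left to G.
          At G: no left child.
          At G: go right to H.
            H is a leaf — visit H.
          Visit G.
        At K: go right to A.
          A is a leaf — visit A.
        Visit K.
      Visit Z.
    At B: go right to D.
      At D: no left child.
      At D: go right to S.
        At S: go left to W.
          W is a leaf — visit W.
        At S: go right to R.
          R is a leaf — visit R.
        Visit S.
      Visit D.
    Visit B.
  At X: go right to T.
    T is a leaf — visit T.
  Visit X.
Visit M.
Full post-order sequence: V, C, H, G, A, K, Z, W, R, S, D, B, T, X, M.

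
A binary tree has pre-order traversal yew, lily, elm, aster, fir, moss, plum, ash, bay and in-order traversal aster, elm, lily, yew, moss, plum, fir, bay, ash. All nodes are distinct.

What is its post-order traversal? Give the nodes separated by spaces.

The first element of pre-order is the root; it splits in-order into left and right subtrees.
Root yew: left subtree has 3 nodes {aster, elm, lily}, right has 5 {moss, plum, fir, bay, ash}.
  Root lily: left subtree has 2 nodes {aster, elm}, right has 0 { }.
    Root elm: left subtree has 1 node {aster}, right has 0 { }.
  Root fir: left subtree has 2 nodes {moss, plum}, right has 2 {bay, ash}.
    Root moss: left subtree has 0 nodes { }, right has 1 {plum}.
    Root ash: left subtree has 1 node {bay}, right has 0 { }.

aster elm lily plum moss bay ash fir yew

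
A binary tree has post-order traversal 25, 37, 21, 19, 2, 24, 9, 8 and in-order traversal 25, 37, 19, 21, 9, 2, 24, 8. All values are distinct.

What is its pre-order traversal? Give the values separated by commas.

The last element of post-order is the root; it splits in-order into left and right subtrees.
Root 8: left subtree has 7 nodes {25, 37, 19, 21, 9, 2, 24}, right has 0 { }.
  Root 9: left subtree has 4 nodes {25, 37, 19, 21}, right has 2 {2, 24}.
    Root 19: left subtree has 2 nodes {25, 37}, right has 1 {21}.
      Root 37: left subtree has 1 node {25}, right has 0 { }.
    Root 24: left subtree has 1 node {2}, right has 0 { }.

8, 9, 19, 37, 25, 21, 24, 2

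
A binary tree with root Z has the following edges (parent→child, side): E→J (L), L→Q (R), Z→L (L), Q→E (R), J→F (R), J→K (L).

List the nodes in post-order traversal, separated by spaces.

K F J E Q L Z

Post-order visits the left subtree, then the right subtree, then the node.
At Z: go left to L.
  At L: no left child.
  At L: go right to Q.
    At Q: no left child.
    At Q: go right to E.
      At E: go left to J.
        At J: go left to K.
          K is a leaf — visit K.
        At J: go right to F.
          F is a leaf — visit F.
        Visit J.
      At E: no right child.
      Visit E.
    Visit Q.
  Visit L.
At Z: no right child.
Visit Z.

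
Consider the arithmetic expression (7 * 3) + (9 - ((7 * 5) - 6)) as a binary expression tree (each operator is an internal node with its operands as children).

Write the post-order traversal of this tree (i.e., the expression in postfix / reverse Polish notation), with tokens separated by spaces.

Post-order on an expression tree gives postfix notation: for each operator, emit left operand, right operand, then the operator.

7 3 * 9 7 5 * 6 - - +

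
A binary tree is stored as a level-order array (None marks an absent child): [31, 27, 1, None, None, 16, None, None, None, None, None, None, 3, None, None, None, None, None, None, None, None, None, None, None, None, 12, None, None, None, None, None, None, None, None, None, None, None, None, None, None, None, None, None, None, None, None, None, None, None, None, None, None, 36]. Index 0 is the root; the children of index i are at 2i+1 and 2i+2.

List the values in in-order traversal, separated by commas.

27, 31, 16, 12, 36, 3, 1

In-order visits the left subtree, then the node, then the right subtree.
At 31: go left to 27.
  27 is a leaf — visit 27.
Visit 31.
At 31: go right to 1.
  At 1: go left to 16.
    At 16: no left child.
    Visit 16.
    At 16: go right to 3.
      At 3: go left to 12.
        At 12: no left child.
        Visit 12.
        At 12: go right to 36.
          36 is a leaf — visit 36.
      Visit 3.
      At 3: no right child.
  Visit 1.
  At 1: no right child.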